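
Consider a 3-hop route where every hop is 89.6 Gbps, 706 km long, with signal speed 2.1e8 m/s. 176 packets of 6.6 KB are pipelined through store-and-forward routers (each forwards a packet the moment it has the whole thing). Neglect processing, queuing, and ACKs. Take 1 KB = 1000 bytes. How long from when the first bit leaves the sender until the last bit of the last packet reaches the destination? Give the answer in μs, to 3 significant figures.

Per-hop transmission t_tx = L/R = 52800/89600000000 = 0.589286 μs.
Per-hop propagation t_prop = 706000/210000000 = 3361.9 μs.
Pipeline fill: first packet needs 3·t_tx to clear all hops; remaining 175 packets each add one t_tx.
Total = (3+176-1)·t_tx + 3·t_prop = 178·0.589286 + 3·3361.9 = 10200 μs.

10200 μs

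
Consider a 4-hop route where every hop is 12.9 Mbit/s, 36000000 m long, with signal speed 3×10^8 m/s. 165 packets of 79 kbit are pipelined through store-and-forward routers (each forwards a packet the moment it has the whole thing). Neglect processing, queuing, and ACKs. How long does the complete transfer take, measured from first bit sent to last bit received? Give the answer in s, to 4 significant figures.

1.509 s

Per-hop transmission t_tx = L/R = 79000/12900000 = 0.00612403 s.
Per-hop propagation t_prop = 36000000/300000000 = 0.12 s.
Pipeline fill: first packet needs 4·t_tx to clear all hops; remaining 164 packets each add one t_tx.
Total = (4+165-1)·t_tx + 4·t_prop = 168·0.00612403 + 4·0.12 = 1.509 s.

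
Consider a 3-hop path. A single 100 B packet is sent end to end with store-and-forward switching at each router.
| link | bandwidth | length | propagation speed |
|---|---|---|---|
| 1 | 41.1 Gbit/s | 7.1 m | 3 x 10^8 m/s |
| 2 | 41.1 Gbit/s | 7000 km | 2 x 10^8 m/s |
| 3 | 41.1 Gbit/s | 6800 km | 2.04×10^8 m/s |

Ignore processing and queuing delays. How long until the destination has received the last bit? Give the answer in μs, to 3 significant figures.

L = 100 × 8 = 800 bits.
Transmission delay per hop = L/R = 800/41100000000 = 0.0194647 μs; 3 hops → 0.0583942 μs.
Propagation delays (d/s per hop): 0.0236667, 35000, 33333.3 μs; sum = 68333.4 μs.
End-to-end = 68300 μs.

68300 μs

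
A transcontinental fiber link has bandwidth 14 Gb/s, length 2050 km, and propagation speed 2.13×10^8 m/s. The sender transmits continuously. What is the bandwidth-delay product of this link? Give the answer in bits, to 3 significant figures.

Propagation delay = 2050000 / 213000000 = 0.00962441 s.
BDP = R × t_prop = 14000000000 × 0.00962441 = 134742000 bits.

135000000 bits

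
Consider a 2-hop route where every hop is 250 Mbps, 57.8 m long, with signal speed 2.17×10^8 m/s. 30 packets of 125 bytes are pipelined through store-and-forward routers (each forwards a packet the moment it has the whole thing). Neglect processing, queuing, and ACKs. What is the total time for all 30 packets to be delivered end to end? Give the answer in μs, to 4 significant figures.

Per-hop transmission t_tx = L/R = 1000/250000000 = 4 μs.
Per-hop propagation t_prop = 57.8/217000000 = 0.266359 μs.
Pipeline fill: first packet needs 2·t_tx to clear all hops; remaining 29 packets each add one t_tx.
Total = (2+30-1)·t_tx + 2·t_prop = 31·4 + 2·0.266359 = 124.5 μs.

124.5 μs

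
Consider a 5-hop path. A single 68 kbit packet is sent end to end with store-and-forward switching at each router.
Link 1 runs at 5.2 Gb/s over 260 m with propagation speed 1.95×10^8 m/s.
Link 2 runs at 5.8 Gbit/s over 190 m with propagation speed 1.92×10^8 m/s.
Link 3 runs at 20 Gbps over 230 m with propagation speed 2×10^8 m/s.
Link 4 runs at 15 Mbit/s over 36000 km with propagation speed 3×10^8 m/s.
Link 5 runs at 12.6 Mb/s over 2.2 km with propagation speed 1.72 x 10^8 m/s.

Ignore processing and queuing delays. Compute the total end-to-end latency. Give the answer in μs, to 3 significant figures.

L = 68000 bits.
Transmission delays (L/R per hop): 13.0769, 11.7241, 3.4, 4533.33, 5396.83 μs; sum = 9958.36 μs.
Propagation delays (d/s per hop): 1.33333, 0.989583, 1.15, 120000, 12.7907 μs; sum = 120016 μs.
End-to-end = 130000 μs.

130000 μs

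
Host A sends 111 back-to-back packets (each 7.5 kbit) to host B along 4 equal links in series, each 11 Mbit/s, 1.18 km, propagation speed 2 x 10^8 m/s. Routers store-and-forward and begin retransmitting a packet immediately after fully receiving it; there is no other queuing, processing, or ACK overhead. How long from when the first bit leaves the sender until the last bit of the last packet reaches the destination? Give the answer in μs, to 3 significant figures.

77800 μs

Per-hop transmission t_tx = L/R = 7500/11000000 = 681.818 μs.
Per-hop propagation t_prop = 1180/200000000 = 5.9 μs.
Pipeline fill: first packet needs 4·t_tx to clear all hops; remaining 110 packets each add one t_tx.
Total = (4+111-1)·t_tx + 4·t_prop = 114·681.818 + 4·5.9 = 77800 μs.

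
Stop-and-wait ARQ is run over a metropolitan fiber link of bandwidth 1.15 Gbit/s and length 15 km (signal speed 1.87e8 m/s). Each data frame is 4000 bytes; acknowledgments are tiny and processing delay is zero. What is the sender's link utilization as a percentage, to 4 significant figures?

14.78 %

t_tx = L/R = 32000/1150000000 = 2.78261e-05 s.
t_prop = 15000/187000000 = 8.02139e-05 s; RTT = 0.000160428 s.
Cycle = t_tx + RTT = 0.000188254 s.
Utilization = t_tx / cycle = 2.78261e-05/0.000188254 = 14.78 %.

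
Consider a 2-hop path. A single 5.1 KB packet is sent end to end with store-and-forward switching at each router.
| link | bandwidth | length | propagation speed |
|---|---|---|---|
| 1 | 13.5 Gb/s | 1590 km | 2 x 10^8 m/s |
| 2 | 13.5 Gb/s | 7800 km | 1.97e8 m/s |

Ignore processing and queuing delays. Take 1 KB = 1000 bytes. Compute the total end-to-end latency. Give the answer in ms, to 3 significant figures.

L = 40800 bits.
Transmission delay per hop = L/R = 40800/13500000000 = 0.00302222 ms; 2 hops → 0.00604444 ms.
Propagation delays (d/s per hop): 7.95, 39.5939 ms; sum = 47.5439 ms.
End-to-end = 47.5 ms.

47.5 ms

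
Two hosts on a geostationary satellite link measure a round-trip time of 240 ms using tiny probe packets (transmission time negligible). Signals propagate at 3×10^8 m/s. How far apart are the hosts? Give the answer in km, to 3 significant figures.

One-way propagation = RTT/2 = 120 ms.
d = s × t = 300000000 × 0.12 = 36000 km.

36000 km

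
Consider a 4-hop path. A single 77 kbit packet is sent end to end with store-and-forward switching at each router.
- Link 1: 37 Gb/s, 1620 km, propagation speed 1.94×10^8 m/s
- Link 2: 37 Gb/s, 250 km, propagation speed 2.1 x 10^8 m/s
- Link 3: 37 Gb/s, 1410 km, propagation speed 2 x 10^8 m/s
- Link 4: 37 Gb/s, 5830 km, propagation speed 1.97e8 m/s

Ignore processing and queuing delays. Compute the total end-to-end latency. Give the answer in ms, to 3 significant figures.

L = 77000 bits.
Transmission delay per hop = L/R = 77000/37000000000 = 0.00208108 ms; 4 hops → 0.00832432 ms.
Propagation delays (d/s per hop): 8.35052, 1.19048, 7.05, 29.5939 ms; sum = 46.1849 ms.
End-to-end = 46.2 ms.

46.2 ms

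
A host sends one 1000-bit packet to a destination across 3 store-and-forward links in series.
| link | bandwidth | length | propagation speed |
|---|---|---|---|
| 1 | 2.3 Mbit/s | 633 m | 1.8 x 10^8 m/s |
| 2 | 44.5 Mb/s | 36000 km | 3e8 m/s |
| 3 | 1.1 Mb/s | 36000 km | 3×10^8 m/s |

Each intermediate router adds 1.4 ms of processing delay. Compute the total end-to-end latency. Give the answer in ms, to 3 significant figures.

244 ms

Transmission delays (L/R per hop): 0.434783, 0.0224719, 0.909091 ms; sum = 1.36635 ms.
Propagation delays (d/s per hop): 0.00351667, 120, 120 ms; sum = 240.004 ms.
Processing at 2 router(s): 2 × 1.4 ms = 2.8 ms.
End-to-end = 244 ms.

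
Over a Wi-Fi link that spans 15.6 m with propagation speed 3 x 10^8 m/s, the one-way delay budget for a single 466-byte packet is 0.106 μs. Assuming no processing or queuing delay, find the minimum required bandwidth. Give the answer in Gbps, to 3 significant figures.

L = 3728 bits.
Propagation delay = 15.6 / 300000000 = 0.052 μs.
Transmission budget = 0.106 − 0.052 = 0.054 μs.
R ≥ L / t_tx = 3728 bits / 5.4e-08 s = 69.0 Gbps.

69.0 Gbps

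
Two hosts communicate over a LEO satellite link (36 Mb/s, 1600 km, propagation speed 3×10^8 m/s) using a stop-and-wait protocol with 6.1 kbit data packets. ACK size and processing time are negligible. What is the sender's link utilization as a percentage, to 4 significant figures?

1.564 %

t_tx = L/R = 6100/36000000 = 0.000169444 s.
t_prop = 1600000/300000000 = 0.00533333 s; RTT = 0.0106667 s.
Cycle = t_tx + RTT = 0.0108361 s.
Utilization = t_tx / cycle = 0.000169444/0.0108361 = 1.564 %.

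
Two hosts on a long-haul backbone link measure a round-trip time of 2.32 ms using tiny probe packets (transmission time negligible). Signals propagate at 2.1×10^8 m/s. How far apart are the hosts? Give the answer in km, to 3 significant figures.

244 km

One-way propagation = RTT/2 = 1.16 ms.
d = s × t = 210000000 × 0.00116 = 244 km.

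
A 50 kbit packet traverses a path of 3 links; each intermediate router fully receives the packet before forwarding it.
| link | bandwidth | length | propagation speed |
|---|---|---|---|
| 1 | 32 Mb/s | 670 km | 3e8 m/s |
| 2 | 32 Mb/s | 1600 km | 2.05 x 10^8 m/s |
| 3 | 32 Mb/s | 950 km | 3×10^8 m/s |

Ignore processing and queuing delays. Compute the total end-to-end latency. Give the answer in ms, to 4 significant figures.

L = 50000 bits.
Transmission delay per hop = L/R = 50000/32000000 = 1.5625 ms; 3 hops → 4.6875 ms.
Propagation delays (d/s per hop): 2.23333, 7.80488, 3.16667 ms; sum = 13.2049 ms.
End-to-end = 17.89 ms.

17.89 ms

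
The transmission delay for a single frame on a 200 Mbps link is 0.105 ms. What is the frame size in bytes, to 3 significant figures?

L = R × t_tx = 200000000 b/s × 0.000105 s = 21000 bits.
In bytes: 21000 / 8 = 2630 bytes.

2630 bytes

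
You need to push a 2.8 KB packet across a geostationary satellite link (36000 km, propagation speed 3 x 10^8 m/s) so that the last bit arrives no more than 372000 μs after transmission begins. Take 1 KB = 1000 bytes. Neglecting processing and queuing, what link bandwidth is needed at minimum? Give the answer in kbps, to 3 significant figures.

88.9 kbps

L = 22400 bits.
Propagation delay = 36000000 / 300000000 = 120000 μs.
Transmission budget = 372000 − 120000 = 252000 μs.
R ≥ L / t_tx = 22400 bits / 0.252 s = 88.9 kbps.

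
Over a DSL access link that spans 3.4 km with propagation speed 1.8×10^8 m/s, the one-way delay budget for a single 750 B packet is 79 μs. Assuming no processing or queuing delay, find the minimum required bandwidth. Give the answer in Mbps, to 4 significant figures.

L = 6000 bits.
Propagation delay = 3400 / 180000000 = 18.8889 μs.
Transmission budget = 79 − 18.8889 = 60.1111 μs.
R ≥ L / t_tx = 6000 bits / 6.01111e-05 s = 99.82 Mbps.

99.82 Mbps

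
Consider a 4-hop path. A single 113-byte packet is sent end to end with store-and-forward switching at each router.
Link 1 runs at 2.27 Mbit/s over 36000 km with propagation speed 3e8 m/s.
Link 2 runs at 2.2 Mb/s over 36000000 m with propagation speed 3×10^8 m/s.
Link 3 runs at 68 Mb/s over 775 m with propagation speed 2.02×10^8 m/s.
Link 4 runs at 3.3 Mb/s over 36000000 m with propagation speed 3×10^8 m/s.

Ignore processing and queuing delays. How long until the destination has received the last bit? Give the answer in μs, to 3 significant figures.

361000 μs

L = 113 × 8 = 904 bits.
Transmission delays (L/R per hop): 398.238, 410.909, 13.2941, 273.939 μs; sum = 1096.38 μs.
Propagation delays (d/s per hop): 120000, 120000, 3.83663, 120000 μs; sum = 360004 μs.
End-to-end = 361000 μs.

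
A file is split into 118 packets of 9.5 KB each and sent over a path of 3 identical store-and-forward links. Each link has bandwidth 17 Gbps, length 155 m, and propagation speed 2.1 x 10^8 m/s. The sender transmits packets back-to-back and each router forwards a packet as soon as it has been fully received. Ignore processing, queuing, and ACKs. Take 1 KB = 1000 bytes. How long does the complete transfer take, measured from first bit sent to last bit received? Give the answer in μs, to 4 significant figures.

538.7 μs

Per-hop transmission t_tx = L/R = 76000/17000000000 = 4.47059 μs.
Per-hop propagation t_prop = 155/210000000 = 0.738095 μs.
Pipeline fill: first packet needs 3·t_tx to clear all hops; remaining 117 packets each add one t_tx.
Total = (3+118-1)·t_tx + 3·t_prop = 120·4.47059 + 3·0.738095 = 538.7 μs.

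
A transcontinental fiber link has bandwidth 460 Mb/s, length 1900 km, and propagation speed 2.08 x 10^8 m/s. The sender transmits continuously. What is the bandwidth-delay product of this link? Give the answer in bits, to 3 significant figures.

Propagation delay = 1900000 / 208000000 = 0.00913462 s.
BDP = R × t_prop = 460000000 × 0.00913462 = 4201920 bits.

4200000 bits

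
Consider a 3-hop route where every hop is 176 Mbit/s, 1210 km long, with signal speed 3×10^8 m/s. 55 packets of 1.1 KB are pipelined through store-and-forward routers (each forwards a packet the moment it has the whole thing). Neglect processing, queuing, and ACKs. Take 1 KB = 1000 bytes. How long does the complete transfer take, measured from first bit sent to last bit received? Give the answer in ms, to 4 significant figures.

Per-hop transmission t_tx = L/R = 8800/176000000 = 0.05 ms.
Per-hop propagation t_prop = 1210000/300000000 = 4.03333 ms.
Pipeline fill: first packet needs 3·t_tx to clear all hops; remaining 54 packets each add one t_tx.
Total = (3+55-1)·t_tx + 3·t_prop = 57·0.05 + 3·4.03333 = 14.95 ms.

14.95 ms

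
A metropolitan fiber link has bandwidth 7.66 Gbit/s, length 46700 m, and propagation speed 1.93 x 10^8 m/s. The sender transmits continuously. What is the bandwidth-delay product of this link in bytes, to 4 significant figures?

231700 bytes

Propagation delay = 46700 / 193000000 = 0.000241969 s.
BDP = R × t_prop = 7660000000 × 0.000241969 = 1853480 bits.
In bytes: 1853480/8 = 231700 bytes.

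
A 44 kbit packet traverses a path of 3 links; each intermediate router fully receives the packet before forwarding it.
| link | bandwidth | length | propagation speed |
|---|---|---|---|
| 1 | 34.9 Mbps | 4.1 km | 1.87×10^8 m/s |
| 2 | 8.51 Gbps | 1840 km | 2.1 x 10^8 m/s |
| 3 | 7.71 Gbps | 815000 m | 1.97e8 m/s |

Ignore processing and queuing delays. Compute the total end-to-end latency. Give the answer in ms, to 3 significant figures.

L = 44000 bits.
Transmission delays (L/R per hop): 1.26074, 0.00517039, 0.00570687 ms; sum = 1.27162 ms.
Propagation delays (d/s per hop): 0.0219251, 8.7619, 4.13706 ms; sum = 12.9209 ms.
End-to-end = 14.2 ms.

14.2 ms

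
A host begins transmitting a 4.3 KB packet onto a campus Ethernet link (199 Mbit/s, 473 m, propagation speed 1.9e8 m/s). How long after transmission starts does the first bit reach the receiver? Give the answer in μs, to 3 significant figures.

2.49 μs

First bit experiences only propagation delay: d/s = 473/190000000 = 2.49 μs.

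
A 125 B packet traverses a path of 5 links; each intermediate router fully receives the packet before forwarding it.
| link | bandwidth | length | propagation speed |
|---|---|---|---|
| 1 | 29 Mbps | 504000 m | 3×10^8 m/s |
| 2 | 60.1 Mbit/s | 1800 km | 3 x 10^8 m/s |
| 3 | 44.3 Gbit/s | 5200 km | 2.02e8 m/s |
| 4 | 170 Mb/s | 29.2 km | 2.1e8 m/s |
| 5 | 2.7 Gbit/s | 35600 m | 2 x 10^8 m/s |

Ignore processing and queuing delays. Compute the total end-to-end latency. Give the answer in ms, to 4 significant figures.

L = 125 × 8 = 1000 bits.
Transmission delays (L/R per hop): 0.0344828, 0.0166389, 2.25734e-05, 0.00588235, 0.00037037 ms; sum = 0.057397 ms.
Propagation delays (d/s per hop): 1.68, 6, 25.7426, 0.139048, 0.178 ms; sum = 33.7396 ms.
End-to-end = 33.80 ms.

33.80 ms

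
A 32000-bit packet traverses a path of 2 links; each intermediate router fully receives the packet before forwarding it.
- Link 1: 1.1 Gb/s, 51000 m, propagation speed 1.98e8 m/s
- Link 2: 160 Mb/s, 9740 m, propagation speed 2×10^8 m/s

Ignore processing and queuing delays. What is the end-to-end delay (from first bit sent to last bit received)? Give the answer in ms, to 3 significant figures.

Transmission delays (L/R per hop): 0.0290909, 0.2 ms; sum = 0.229091 ms.
Propagation delays (d/s per hop): 0.257576, 0.0487 ms; sum = 0.306276 ms.
End-to-end = 0.535 ms.

0.535 ms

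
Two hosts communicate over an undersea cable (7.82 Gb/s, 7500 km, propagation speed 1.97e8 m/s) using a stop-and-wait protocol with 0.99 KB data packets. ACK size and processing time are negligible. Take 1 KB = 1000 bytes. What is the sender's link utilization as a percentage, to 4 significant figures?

t_tx = L/R = 7920/7820000000 = 1.01279e-06 s.
t_prop = 7500000/197000000 = 0.0380711 s; RTT = 0.0761421 s.
Cycle = t_tx + RTT = 0.0761431 s.
Utilization = t_tx / cycle = 1.01279e-06/0.0761431 = 0.001330 %.

0.001330 %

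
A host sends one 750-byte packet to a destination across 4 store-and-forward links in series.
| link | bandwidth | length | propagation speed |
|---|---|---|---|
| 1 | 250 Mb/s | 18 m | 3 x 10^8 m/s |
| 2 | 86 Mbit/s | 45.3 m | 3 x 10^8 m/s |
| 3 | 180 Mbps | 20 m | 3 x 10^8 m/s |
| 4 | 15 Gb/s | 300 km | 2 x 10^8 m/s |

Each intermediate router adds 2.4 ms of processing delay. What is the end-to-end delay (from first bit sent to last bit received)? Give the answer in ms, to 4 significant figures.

L = 750 × 8 = 6000 bits.
Transmission delays (L/R per hop): 0.024, 0.0697674, 0.0333333, 0.0004 ms; sum = 0.127501 ms.
Propagation delays (d/s per hop): 6e-05, 0.000151, 6.66667e-05, 1.5 ms; sum = 1.50028 ms.
Processing at 3 router(s): 3 × 2.4 ms = 7.2 ms.
End-to-end = 8.828 ms.

8.828 ms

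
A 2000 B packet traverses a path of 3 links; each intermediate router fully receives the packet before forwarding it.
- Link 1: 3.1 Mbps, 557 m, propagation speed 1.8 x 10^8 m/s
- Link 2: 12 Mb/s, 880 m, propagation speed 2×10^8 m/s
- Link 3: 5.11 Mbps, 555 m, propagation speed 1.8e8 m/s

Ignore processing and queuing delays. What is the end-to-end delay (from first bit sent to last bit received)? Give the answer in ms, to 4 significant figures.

L = 2000 × 8 = 16000 bits.
Transmission delays (L/R per hop): 5.16129, 1.33333, 3.13112 ms; sum = 9.62574 ms.
Propagation delays (d/s per hop): 0.00309444, 0.0044, 0.00308333 ms; sum = 0.0105778 ms.
End-to-end = 9.636 ms.

9.636 ms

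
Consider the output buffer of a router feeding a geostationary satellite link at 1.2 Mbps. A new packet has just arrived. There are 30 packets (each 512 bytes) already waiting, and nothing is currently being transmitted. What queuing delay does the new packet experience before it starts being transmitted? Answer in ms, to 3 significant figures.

102 ms

Each queued packet: L/R = 4096/1200000 = 3.41333 ms.
30 queued → 102.4 ms.
Queuing delay = 102 ms.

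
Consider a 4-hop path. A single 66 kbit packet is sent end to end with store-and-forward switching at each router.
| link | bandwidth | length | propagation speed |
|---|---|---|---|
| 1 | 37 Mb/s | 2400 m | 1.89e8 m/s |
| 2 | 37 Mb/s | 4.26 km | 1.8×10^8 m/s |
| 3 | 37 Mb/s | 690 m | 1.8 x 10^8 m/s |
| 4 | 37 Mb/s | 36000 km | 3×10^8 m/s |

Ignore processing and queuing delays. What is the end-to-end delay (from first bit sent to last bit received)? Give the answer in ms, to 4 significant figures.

L = 66000 bits.
Transmission delay per hop = L/R = 66000/37000000 = 1.78378 ms; 4 hops → 7.13514 ms.
Propagation delays (d/s per hop): 0.0126984, 0.0236667, 0.00383333, 120 ms; sum = 120.04 ms.
End-to-end = 127.2 ms.

127.2 ms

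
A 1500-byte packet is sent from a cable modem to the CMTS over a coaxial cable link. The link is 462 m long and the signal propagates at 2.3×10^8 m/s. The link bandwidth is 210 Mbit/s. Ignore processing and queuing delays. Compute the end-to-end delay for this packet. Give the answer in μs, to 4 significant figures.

59.15 μs

L = 1500 × 8 = 12000 bits.
Transmission delay = L/R = 12000 / 210000000 = 57.1429 μs.
Propagation delay = d/s = 462 m / 2.3e+08 m/s = 2.0087 μs.
Total = 59.15 μs.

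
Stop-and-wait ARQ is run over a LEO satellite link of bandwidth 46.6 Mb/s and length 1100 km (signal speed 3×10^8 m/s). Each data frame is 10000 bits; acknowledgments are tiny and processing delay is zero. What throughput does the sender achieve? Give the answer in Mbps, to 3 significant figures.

1.32 Mbps

t_tx = L/R = 10000/46600000 = 0.000214592 s.
t_prop = 1100000/300000000 = 0.00366667 s; RTT = 0.00733333 s.
Cycle = t_tx + RTT = 0.00754793 s.
Throughput = L / cycle = 10000 / 0.00754793 = 1.32 Mbps.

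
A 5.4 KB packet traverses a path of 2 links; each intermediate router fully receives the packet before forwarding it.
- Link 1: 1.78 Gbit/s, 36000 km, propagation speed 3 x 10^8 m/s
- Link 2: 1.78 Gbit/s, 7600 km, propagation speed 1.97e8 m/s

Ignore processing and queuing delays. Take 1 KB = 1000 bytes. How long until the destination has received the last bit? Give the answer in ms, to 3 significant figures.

L = 43200 bits.
Transmission delay per hop = L/R = 43200/1780000000 = 0.0242697 ms; 2 hops → 0.0485393 ms.
Propagation delays (d/s per hop): 120, 38.5787 ms; sum = 158.579 ms.
End-to-end = 159 ms.

159 ms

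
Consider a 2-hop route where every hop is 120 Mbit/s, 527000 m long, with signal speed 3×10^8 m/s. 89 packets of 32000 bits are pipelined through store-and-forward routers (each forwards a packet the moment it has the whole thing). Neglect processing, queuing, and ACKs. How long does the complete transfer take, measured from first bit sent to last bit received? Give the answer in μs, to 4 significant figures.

Per-hop transmission t_tx = L/R = 32000/120000000 = 266.667 μs.
Per-hop propagation t_prop = 527000/300000000 = 1756.67 μs.
Pipeline fill: first packet needs 2·t_tx to clear all hops; remaining 88 packets each add one t_tx.
Total = (2+89-1)·t_tx + 2·t_prop = 90·266.667 + 2·1756.67 = 27510 μs.

27510 μs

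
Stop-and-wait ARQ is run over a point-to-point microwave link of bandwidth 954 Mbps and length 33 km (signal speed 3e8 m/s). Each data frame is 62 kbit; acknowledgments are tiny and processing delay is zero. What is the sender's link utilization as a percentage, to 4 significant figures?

22.80 %

t_tx = L/R = 62000/954000000 = 6.49895e-05 s.
t_prop = 33000/300000000 = 0.00011 s; RTT = 0.00022 s.
Cycle = t_tx + RTT = 0.00028499 s.
Utilization = t_tx / cycle = 6.49895e-05/0.00028499 = 22.80 %.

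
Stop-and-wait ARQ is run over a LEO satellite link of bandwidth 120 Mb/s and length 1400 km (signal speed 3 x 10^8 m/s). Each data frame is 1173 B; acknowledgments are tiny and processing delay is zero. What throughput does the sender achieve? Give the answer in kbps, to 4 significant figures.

t_tx = L/R = 9384/120000000 = 7.82e-05 s.
t_prop = 1400000/300000000 = 0.00466667 s; RTT = 0.00933333 s.
Cycle = t_tx + RTT = 0.00941153 s.
Throughput = L / cycle = 9384 / 0.00941153 = 997.1 kbps.

997.1 kbps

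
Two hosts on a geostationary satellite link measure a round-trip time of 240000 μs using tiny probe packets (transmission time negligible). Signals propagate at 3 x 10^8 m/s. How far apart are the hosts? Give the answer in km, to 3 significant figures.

One-way propagation = RTT/2 = 120000 μs.
d = s × t = 300000000 × 0.12 = 36000 km.

36000 km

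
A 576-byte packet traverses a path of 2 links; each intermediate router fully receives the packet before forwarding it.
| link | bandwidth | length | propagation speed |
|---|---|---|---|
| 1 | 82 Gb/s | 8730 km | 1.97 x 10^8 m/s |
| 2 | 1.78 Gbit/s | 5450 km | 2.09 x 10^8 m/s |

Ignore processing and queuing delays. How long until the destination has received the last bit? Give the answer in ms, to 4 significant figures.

70.39 ms

L = 576 × 8 = 4608 bits.
Transmission delays (L/R per hop): 5.61951e-05, 0.00258876 ms; sum = 0.00264496 ms.
Propagation delays (d/s per hop): 44.3147, 26.0766 ms; sum = 70.3913 ms.
End-to-end = 70.39 ms.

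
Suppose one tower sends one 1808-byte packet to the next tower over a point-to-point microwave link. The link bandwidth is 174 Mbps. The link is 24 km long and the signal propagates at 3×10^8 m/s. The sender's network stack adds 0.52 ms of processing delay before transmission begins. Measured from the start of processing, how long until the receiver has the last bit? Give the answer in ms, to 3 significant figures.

0.683 ms

L = 1808 × 8 = 14464 bits.
Transmission delay = L/R = 14464 / 174000000 = 0.0831264 ms.
Propagation delay = d/s = 24000 m / 300000000 m/s = 0.08 ms.
Plus processing delay 0.52 ms = 0.52 ms.
Total = 0.683 ms.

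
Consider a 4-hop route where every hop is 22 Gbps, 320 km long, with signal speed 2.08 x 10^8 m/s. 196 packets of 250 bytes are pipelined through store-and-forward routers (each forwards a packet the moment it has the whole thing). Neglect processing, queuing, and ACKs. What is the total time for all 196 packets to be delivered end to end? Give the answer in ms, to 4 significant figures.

Per-hop transmission t_tx = L/R = 2000/22000000000 = 9.09091e-05 ms.
Per-hop propagation t_prop = 320000/208000000 = 1.53846 ms.
Pipeline fill: first packet needs 4·t_tx to clear all hops; remaining 195 packets each add one t_tx.
Total = (4+196-1)·t_tx + 4·t_prop = 199·9.09091e-05 + 4·1.53846 = 6.172 ms.

6.172 ms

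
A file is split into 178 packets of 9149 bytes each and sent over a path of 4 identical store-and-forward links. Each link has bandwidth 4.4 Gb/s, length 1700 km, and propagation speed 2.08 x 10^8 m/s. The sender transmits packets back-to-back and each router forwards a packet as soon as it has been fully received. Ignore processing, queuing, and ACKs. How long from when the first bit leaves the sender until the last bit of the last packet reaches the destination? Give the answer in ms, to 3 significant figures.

35.7 ms

Per-hop transmission t_tx = L/R = 73192/4400000000 = 0.0166345 ms.
Per-hop propagation t_prop = 1700000/208000000 = 8.17308 ms.
Pipeline fill: first packet needs 4·t_tx to clear all hops; remaining 177 packets each add one t_tx.
Total = (4+178-1)·t_tx + 4·t_prop = 181·0.0166345 + 4·8.17308 = 35.7 ms.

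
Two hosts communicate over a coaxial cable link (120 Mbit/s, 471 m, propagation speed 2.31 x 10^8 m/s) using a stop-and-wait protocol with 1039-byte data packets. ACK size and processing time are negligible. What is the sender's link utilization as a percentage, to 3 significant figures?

t_tx = L/R = 8312/120000000 = 6.92667e-05 s.
t_prop = 471/231000000 = 2.03896e-06 s; RTT = 4.07792e-06 s.
Cycle = t_tx + RTT = 7.33446e-05 s.
Utilization = t_tx / cycle = 6.92667e-05/7.33446e-05 = 94.4 %.

94.4 %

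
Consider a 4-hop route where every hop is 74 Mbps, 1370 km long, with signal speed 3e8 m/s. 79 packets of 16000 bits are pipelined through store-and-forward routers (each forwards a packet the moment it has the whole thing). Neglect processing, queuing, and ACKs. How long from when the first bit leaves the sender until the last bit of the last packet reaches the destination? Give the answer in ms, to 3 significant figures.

36.0 ms

Per-hop transmission t_tx = L/R = 16000/74000000 = 0.216216 ms.
Per-hop propagation t_prop = 1370000/300000000 = 4.56667 ms.
Pipeline fill: first packet needs 4·t_tx to clear all hops; remaining 78 packets each add one t_tx.
Total = (4+79-1)·t_tx + 4·t_prop = 82·0.216216 + 4·4.56667 = 36.0 ms.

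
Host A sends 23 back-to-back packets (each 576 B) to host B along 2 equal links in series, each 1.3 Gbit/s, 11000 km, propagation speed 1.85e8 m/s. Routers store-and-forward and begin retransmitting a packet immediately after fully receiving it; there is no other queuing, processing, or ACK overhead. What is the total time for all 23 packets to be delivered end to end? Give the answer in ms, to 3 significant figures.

119 ms

Per-hop transmission t_tx = L/R = 4608/1300000000 = 0.00354462 ms.
Per-hop propagation t_prop = 11000000/185000000 = 59.4595 ms.
Pipeline fill: first packet needs 2·t_tx to clear all hops; remaining 22 packets each add one t_tx.
Total = (2+23-1)·t_tx + 2·t_prop = 24·0.00354462 + 2·59.4595 = 119 ms.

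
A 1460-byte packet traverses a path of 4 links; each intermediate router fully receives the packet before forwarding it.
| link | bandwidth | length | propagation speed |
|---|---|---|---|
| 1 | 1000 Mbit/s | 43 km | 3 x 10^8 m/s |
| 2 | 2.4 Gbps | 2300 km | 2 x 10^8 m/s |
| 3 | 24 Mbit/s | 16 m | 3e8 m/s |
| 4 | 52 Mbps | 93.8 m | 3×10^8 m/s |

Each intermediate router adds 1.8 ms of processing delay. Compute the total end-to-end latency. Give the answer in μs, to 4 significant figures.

L = 1460 × 8 = 11680 bits.
Transmission delays (L/R per hop): 11.68, 4.86667, 486.667, 224.615 μs; sum = 727.829 μs.
Propagation delays (d/s per hop): 143.333, 11500, 0.0533333, 0.312667 μs; sum = 11643.7 μs.
Processing at 3 router(s): 3 × 1.8 ms = 5400 μs.
End-to-end = 17770 μs.

17770 μs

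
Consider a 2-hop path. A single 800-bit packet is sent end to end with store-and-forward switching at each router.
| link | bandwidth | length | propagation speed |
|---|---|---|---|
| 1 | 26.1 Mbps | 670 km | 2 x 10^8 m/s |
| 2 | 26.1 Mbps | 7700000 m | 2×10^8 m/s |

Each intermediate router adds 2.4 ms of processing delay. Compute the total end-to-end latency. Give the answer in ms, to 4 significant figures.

Transmission delay per hop = L/R = 800/26100000 = 0.0306513 ms; 2 hops → 0.0613027 ms.
Propagation delays (d/s per hop): 3.35, 38.5 ms; sum = 41.85 ms.
Processing at 1 router(s): 1 × 2.4 ms = 2.4 ms.
End-to-end = 44.31 ms.

44.31 ms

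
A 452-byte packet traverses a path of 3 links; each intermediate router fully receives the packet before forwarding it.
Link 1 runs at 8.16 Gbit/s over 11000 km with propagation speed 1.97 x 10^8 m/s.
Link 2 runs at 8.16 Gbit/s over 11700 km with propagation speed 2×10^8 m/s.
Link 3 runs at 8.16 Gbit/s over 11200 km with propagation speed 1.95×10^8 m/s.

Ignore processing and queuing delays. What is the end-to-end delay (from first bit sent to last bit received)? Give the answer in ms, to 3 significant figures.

172 ms

L = 452 × 8 = 3616 bits.
Transmission delay per hop = L/R = 3616/8160000000 = 0.000443137 ms; 3 hops → 0.00132941 ms.
Propagation delays (d/s per hop): 55.8376, 58.5, 57.4359 ms; sum = 171.773 ms.
End-to-end = 172 ms.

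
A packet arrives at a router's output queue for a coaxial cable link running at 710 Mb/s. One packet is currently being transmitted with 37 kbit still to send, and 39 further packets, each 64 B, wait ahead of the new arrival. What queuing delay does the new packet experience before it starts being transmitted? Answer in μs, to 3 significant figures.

80.2 μs

Each queued packet: L/R = 512/710000000 = 0.721127 μs.
39 queued → 28.1239 μs.
Plus remaining 37000 bits of current packet: 52.1127 μs.
Queuing delay = 80.2 μs.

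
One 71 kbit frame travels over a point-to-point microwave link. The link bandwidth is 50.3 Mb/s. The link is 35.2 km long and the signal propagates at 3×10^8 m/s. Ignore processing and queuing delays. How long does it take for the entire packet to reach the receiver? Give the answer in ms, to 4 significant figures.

1.529 ms

L = 71000 bits.
Transmission delay = L/R = 71000 / 50300000 = 1.41153 ms.
Propagation delay = d/s = 35200 m / 300000000 m/s = 0.117333 ms.
Total = 1.529 ms.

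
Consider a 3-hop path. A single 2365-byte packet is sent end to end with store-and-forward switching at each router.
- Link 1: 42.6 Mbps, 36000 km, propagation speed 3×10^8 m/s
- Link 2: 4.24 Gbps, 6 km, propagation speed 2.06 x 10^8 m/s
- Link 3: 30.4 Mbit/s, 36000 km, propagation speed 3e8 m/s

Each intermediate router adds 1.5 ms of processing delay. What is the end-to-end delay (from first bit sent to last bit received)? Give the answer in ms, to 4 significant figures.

244.1 ms

L = 2365 × 8 = 18920 bits.
Transmission delays (L/R per hop): 0.444131, 0.00446226, 0.622368 ms; sum = 1.07096 ms.
Propagation delays (d/s per hop): 120, 0.0291262, 120 ms; sum = 240.029 ms.
Processing at 2 router(s): 2 × 1.5 ms = 3 ms.
End-to-end = 244.1 ms.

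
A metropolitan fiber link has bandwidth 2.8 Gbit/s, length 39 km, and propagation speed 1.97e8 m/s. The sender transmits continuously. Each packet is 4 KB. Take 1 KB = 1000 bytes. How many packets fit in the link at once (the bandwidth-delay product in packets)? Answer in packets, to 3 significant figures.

17.3 packets

Propagation delay = 39000 / 197000000 = 0.00019797 s.
BDP = R × t_prop = 2800000000 × 0.00019797 = 554315 bits.
In packets of 32000 bits: 17.3 packets.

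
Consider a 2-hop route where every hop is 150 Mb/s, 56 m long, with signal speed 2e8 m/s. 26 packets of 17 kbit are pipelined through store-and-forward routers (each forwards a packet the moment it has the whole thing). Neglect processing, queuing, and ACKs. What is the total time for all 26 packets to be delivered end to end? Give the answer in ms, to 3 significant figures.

3.06 ms

Per-hop transmission t_tx = L/R = 17000/150000000 = 0.113333 ms.
Per-hop propagation t_prop = 56/200000000 = 0.00028 ms.
Pipeline fill: first packet needs 2·t_tx to clear all hops; remaining 25 packets each add one t_tx.
Total = (2+26-1)·t_tx + 2·t_prop = 27·0.113333 + 2·0.00028 = 3.06 ms.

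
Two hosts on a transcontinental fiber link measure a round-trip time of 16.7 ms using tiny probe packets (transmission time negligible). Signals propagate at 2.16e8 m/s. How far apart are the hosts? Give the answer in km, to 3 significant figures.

1800 km

One-way propagation = RTT/2 = 8.35 ms.
d = s × t = 216000000 × 0.00835 = 1800 km.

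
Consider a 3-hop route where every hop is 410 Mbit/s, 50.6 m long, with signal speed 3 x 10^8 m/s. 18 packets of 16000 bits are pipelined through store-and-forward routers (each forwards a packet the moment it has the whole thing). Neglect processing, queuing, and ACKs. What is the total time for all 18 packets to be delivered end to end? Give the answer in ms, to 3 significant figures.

Per-hop transmission t_tx = L/R = 16000/410000000 = 0.0390244 ms.
Per-hop propagation t_prop = 50.6/300000000 = 0.000168667 ms.
Pipeline fill: first packet needs 3·t_tx to clear all hops; remaining 17 packets each add one t_tx.
Total = (3+18-1)·t_tx + 3·t_prop = 20·0.0390244 + 3·0.000168667 = 0.781 ms.

0.781 ms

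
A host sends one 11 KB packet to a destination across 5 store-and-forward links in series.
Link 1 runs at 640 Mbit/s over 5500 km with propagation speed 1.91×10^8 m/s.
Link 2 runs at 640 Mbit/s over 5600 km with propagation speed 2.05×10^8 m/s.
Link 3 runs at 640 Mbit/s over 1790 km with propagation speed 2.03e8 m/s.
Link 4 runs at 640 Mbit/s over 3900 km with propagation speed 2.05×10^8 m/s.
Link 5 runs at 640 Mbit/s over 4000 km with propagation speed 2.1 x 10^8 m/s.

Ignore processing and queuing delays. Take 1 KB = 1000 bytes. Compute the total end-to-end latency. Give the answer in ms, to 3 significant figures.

104 ms

L = 88000 bits.
Transmission delay per hop = L/R = 88000/640000000 = 0.1375 ms; 5 hops → 0.6875 ms.
Propagation delays (d/s per hop): 28.7958, 27.3171, 8.81773, 19.0244, 19.0476 ms; sum = 103.003 ms.
End-to-end = 104 ms.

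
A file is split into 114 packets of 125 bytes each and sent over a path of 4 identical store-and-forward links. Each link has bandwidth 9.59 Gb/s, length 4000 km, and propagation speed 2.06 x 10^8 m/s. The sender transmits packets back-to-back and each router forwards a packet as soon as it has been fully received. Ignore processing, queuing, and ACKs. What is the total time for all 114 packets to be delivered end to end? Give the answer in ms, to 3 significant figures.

77.7 ms

Per-hop transmission t_tx = L/R = 1000/9590000000 = 0.000104275 ms.
Per-hop propagation t_prop = 4000000/206000000 = 19.4175 ms.
Pipeline fill: first packet needs 4·t_tx to clear all hops; remaining 113 packets each add one t_tx.
Total = (4+114-1)·t_tx + 4·t_prop = 117·0.000104275 + 4·19.4175 = 77.7 ms.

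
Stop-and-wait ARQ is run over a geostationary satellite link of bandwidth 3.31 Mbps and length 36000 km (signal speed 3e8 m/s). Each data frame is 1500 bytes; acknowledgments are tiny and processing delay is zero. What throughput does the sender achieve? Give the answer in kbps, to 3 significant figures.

49.3 kbps

t_tx = L/R = 12000/3310000 = 0.00362538 s.
t_prop = 36000000/300000000 = 0.12 s; RTT = 0.24 s.
Cycle = t_tx + RTT = 0.243625 s.
Throughput = L / cycle = 12000 / 0.243625 = 49.3 kbps.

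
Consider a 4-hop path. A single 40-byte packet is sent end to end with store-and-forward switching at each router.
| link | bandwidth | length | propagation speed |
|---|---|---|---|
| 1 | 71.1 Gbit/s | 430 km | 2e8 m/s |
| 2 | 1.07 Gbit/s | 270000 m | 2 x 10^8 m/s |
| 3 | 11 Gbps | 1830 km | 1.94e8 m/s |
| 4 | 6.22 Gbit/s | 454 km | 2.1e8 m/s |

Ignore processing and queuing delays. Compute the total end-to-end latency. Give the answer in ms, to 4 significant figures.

15.10 ms

L = 40 × 8 = 320 bits.
Transmission delays (L/R per hop): 4.5007e-06, 0.000299065, 2.90909e-05, 5.14469e-05 ms; sum = 0.000384104 ms.
Propagation delays (d/s per hop): 2.15, 1.35, 9.43299, 2.1619 ms; sum = 15.0949 ms.
End-to-end = 15.10 ms.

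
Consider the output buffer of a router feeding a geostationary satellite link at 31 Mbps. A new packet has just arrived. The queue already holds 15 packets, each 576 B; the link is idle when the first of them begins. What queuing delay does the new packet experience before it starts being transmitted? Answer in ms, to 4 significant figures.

2.230 ms

Each queued packet: L/R = 4608/31000000 = 0.148645 ms.
15 queued → 2.22968 ms.
Queuing delay = 2.230 ms.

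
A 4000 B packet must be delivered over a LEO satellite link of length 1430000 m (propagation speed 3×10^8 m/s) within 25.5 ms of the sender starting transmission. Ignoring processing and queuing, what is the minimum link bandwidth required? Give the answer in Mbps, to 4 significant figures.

L = 32000 bits.
Propagation delay = 1430000 / 300000000 = 4.76667 ms.
Transmission budget = 25.5 − 4.76667 = 20.7333 ms.
R ≥ L / t_tx = 32000 bits / 0.0207333 s = 1.543 Mbps.

1.543 Mbps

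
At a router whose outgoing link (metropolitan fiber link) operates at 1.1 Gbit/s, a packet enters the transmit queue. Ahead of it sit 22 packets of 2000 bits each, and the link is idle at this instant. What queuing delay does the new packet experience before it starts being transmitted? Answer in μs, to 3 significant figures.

40.0 μs

Each queued packet: L/R = 2000/1100000000 = 1.81818 μs.
22 queued → 40 μs.
Queuing delay = 40.0 μs.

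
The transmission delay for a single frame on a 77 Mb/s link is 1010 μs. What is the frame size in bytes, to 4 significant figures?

9721 bytes

L = R × t_tx = 77000000 b/s × 0.00101 s = 77770 bits.
In bytes: 77770 / 8 = 9721 bytes.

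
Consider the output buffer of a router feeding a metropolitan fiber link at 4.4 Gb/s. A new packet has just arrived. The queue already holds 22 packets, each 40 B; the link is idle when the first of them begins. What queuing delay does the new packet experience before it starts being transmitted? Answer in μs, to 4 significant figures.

Each queued packet: L/R = 320/4400000000 = 0.0727273 μs.
22 queued → 1.6 μs.
Queuing delay = 1.600 μs.

1.600 μs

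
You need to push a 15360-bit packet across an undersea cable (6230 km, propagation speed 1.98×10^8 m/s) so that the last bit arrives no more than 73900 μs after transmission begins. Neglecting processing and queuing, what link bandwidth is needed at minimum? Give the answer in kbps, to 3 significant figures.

362 kbps

Propagation delay = 6230000 / 198000000 = 31464.6 μs.
Transmission budget = 73900 − 31464.6 = 42435.4 μs.
R ≥ L / t_tx = 15360 bits / 0.0424354 s = 362 kbps.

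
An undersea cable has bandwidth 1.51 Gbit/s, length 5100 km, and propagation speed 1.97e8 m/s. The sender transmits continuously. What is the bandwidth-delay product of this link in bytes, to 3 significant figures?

Propagation delay = 5100000 / 197000000 = 0.0258883 s.
BDP = R × t_prop = 1510000000 × 0.0258883 = 39091400 bits.
In bytes: 39091400/8 = 4890000 bytes.

4890000 bytes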